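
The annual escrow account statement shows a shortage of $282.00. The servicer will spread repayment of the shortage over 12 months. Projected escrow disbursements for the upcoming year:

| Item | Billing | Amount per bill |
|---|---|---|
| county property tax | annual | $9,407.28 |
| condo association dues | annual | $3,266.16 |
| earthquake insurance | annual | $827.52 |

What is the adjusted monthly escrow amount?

$1,148.58

County property tax: $9,407.28/yr
Condo association dues: $3,266.16/yr
Earthquake insurance: $827.52/yr
Yearly total = $9,407.28 + $3,266.16 + $827.52 = $13,500.96
Base monthly escrow = $13,500.96 / 12 = $1,125.08
Shortage spread = $282.00 ÷ 12 = $23.50/mo
Adjusted monthly = $1,125.08 + $23.50 = $1,148.58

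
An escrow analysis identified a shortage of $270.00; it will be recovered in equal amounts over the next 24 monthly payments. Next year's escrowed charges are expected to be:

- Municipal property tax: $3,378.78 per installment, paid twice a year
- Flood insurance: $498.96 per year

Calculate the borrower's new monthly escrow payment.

$615.96

Municipal property tax = $3,378.78 × 2 = $6,757.56/yr
Flood insurance = $498.96/yr
Total per year = $7,256.52
Per month = $7,256.52 ÷ 12 = $604.71
Shortage per month = $270.00 ÷ 24 = $11.25
Adjusted monthly = $604.71 + $11.25 = $615.96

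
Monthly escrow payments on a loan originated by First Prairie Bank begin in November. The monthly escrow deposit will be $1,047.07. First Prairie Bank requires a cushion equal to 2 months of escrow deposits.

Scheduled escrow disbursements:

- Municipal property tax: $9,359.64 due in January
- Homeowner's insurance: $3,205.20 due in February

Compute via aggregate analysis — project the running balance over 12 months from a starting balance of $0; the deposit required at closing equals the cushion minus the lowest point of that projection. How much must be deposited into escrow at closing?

$10,470.70

Cushion = 2 × $1,047.07 = $2,094.14
Trial balance (start $0, +$1,047.07 each month, − disbursements):
  Nov: +$1,047.07 → $1,047.07
  Dec: +$1,047.07 → $2,094.14
  Jan: +$1,047.07 − $9,359.64 → -$6,218.43
  Feb: +$1,047.07 − $3,205.20 → -$8,376.56
  Mar: +$1,047.07 → -$7,329.49
  Apr: +$1,047.07 → -$6,282.42
  May: +$1,047.07 → -$5,235.35
  Jun: +$1,047.07 → -$4,188.28
  Jul: +$1,047.07 → -$3,141.21
  Aug: +$1,047.07 → -$2,094.14
  Sep: +$1,047.07 → -$1,047.07
  Oct: +$1,047.07 → $0.00
Lowest trial balance = -$8,376.56 (Feb)
Initial deposit = cushion − low point = $2,094.14 − (-$8,376.56) = $10,470.70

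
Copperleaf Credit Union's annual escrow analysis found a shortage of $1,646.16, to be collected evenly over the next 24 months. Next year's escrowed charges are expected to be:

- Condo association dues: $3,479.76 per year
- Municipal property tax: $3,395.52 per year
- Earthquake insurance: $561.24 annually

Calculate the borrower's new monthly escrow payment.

$688.30

Condo association dues = $3,479.76
Municipal property tax = $3,395.52
Earthquake insurance = $561.24
Total annual escrow = $3,479.76 + $3,395.52 + $561.24 = $7,436.52
Monthly = $7,436.52 / 12 = $619.71
Monthly shortage recovery: $1,646.16 ÷ 24 = $68.59
New monthly escrow = $619.71 + $68.59 = $688.30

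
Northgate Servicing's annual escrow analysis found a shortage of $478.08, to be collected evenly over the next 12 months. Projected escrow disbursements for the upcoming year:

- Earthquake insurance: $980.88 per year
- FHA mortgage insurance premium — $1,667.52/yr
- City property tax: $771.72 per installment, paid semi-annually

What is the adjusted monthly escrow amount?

$389.16

Earthquake insurance = $980.88/yr
FHA mortgage insurance premium = $1,667.52/yr
City property tax = $771.72 × 2 = $1,543.44/yr
Combined annual = $980.88 + $1,667.52 + $1,543.44 = $4,191.84
Monthly = $4,191.84 ÷ 12 = $349.32
Monthly shortage recovery: $478.08 / 12 = $39.84
Adjusted monthly = $349.32 + $39.84 = $389.16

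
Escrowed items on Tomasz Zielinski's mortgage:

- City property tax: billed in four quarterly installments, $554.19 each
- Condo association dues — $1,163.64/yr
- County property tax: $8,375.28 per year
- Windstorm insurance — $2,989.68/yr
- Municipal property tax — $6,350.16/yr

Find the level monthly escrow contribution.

$1,757.96

City property tax: $554.19 × 4 = $2,216.76/yr
Condo association dues: $1,163.64/yr
County property tax: $8,375.28/yr
Windstorm insurance: $2,989.68/yr
Municipal property tax: $6,350.16/yr
Total per year = $21,095.52
Per month = $21,095.52 / 12 = $1,757.96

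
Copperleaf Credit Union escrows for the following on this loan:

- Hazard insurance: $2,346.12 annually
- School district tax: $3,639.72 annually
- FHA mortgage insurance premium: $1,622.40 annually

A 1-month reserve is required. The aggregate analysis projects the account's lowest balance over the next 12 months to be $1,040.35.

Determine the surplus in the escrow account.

Hazard insurance — $2,346.12
School district tax — $3,639.72
FHA mortgage insurance premium — $1,622.40
Annual escrow total = $7,608.24
Monthly escrow = $7,608.24 / 12 = $634.02
Cushion = 1 × $634.02 = $634.02
Surplus = $1,040.35 − $634.02 = $406.33

$406.33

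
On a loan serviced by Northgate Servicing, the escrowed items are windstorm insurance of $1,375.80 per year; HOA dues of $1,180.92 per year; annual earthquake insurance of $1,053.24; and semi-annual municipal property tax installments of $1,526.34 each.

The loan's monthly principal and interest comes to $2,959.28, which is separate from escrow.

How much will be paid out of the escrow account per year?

$6,662.64

Windstorm insurance — $1,375.80
HOA dues — $1,180.92
Earthquake insurance — $1,053.24
Municipal property tax — $1,526.34 × 2 = $3,052.68
Total annual escrow = $1,375.80 + $1,180.92 + $1,053.24 + $3,052.68 = $6,662.64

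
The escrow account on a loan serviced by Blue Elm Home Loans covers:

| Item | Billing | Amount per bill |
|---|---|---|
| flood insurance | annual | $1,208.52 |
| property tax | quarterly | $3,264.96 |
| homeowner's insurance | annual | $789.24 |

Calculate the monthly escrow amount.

Flood insurance = $1,208.52/yr
Property tax = $3,264.96 × 4 = $13,059.84/yr
Homeowner's insurance = $789.24/yr
Annual escrow total = $1,208.52 + $13,059.84 + $789.24 = $15,057.60
Monthly = $15,057.60 / 12 = $1,254.80

$1,254.80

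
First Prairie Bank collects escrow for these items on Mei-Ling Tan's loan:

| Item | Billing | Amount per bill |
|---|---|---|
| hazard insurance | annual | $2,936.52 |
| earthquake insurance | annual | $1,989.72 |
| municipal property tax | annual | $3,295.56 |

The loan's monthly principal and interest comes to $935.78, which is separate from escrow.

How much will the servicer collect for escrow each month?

$685.15

Hazard insurance — $2,936.52
Earthquake insurance — $1,989.72
Municipal property tax — $3,295.56
Total annual escrow = $2,936.52 + $1,989.72 + $3,295.56 = $8,221.80
Base monthly escrow = $8,221.80 / 12 = $685.15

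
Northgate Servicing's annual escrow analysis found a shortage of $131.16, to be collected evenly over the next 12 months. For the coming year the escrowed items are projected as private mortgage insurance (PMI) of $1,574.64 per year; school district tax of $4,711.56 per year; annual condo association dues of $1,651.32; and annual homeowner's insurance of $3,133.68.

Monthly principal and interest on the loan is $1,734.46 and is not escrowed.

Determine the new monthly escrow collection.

$933.53

Private mortgage insurance (PMI) = $1,574.64 per year
School district tax = $4,711.56 per year
Condo association dues = $1,651.32 per year
Homeowner's insurance = $3,133.68 per year
Combined annual = $11,071.20
Base monthly escrow = $11,071.20 / 12 = $922.60
Shortage spread = $131.16 ÷ 12 = $10.93/mo
Adjusted monthly = $922.60 + $10.93 = $933.53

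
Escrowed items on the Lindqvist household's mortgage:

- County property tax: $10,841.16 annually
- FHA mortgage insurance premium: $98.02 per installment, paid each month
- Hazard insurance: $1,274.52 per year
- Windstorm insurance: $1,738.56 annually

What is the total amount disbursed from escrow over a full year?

$15,030.48

County property tax = $10,841.16/yr
FHA mortgage insurance premium = $98.02 × 12 = $1,176.24/yr
Hazard insurance = $1,274.52/yr
Windstorm insurance = $1,738.56/yr
Combined annual = $15,030.48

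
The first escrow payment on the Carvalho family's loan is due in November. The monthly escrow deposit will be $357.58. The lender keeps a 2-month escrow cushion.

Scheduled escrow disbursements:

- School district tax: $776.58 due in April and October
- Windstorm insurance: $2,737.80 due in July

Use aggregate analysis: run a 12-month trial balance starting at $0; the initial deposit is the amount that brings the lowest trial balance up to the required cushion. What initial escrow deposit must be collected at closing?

Cushion = 2 × $357.58 = $715.16
Trial balance (start $0, +$357.58 each month, − disbursements):
  Nov: +$357.58 → $357.58
  Dec: +$357.58 → $715.16
  Jan: +$357.58 → $1,072.74
  Feb: +$357.58 → $1,430.32
  Mar: +$357.58 → $1,787.90
  Apr: +$357.58 − $776.58 → $1,368.90
  May: +$357.58 → $1,726.48
  Jun: +$357.58 → $2,084.06
  Jul: +$357.58 − $2,737.80 → -$296.16
  Aug: +$357.58 → $61.42
  Sep: +$357.58 → $419.00
  Oct: +$357.58 − $776.58 → $0.00
Lowest trial balance = -$296.16 (Jul)
Initial deposit = cushion − low point = $715.16 − (-$296.16) = $1,011.32

$1,011.32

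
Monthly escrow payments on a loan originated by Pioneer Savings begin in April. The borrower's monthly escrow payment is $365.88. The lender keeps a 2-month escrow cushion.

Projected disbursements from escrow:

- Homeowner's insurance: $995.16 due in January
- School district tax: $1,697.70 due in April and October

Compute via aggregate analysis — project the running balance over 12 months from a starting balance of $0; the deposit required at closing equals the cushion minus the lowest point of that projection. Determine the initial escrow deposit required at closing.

$2,063.58

Cushion = 2 × $365.88 = $731.76
Trial balance (start $0, +$365.88 each month, − disbursements):
  Apr: +$365.88 − $1,697.70 → -$1,331.82
  May: +$365.88 → -$965.94
  Jun: +$365.88 → -$600.06
  Jul: +$365.88 → -$234.18
  Aug: +$365.88 → $131.70
  Sep: +$365.88 → $497.58
  Oct: +$365.88 − $1,697.70 → -$834.24
  Nov: +$365.88 → -$468.36
  Dec: +$365.88 → -$102.48
  Jan: +$365.88 − $995.16 → -$731.76
  Feb: +$365.88 → -$365.88
  Mar: +$365.88 → $0.00
Lowest trial balance = -$1,331.82 (Apr)
Initial deposit = cushion − low point = $731.76 − (-$1,331.82) = $2,063.58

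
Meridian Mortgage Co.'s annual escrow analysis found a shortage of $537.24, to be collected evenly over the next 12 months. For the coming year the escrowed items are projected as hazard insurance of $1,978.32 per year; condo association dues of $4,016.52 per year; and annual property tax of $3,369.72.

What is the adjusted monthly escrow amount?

$825.15

Hazard insurance: $1,978.32/yr
Condo association dues: $4,016.52/yr
Property tax: $3,369.72/yr
Annual escrow total = $9,364.56
Monthly = $9,364.56 / 12 = $780.38
Shortage per month = $537.24 / 12 = $44.77
Adjusted monthly = $780.38 + $44.77 = $825.15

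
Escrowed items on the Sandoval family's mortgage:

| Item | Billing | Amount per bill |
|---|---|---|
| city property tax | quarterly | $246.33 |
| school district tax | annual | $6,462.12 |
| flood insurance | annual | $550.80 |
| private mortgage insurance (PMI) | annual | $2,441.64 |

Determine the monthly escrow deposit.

City property tax — $246.33 × 4 = $985.32
School district tax — $6,462.12
Flood insurance — $550.80
Private mortgage insurance (PMI) — $2,441.64
Total annual escrow = $10,439.88
Per month = $10,439.88 / 12 = $869.99

$869.99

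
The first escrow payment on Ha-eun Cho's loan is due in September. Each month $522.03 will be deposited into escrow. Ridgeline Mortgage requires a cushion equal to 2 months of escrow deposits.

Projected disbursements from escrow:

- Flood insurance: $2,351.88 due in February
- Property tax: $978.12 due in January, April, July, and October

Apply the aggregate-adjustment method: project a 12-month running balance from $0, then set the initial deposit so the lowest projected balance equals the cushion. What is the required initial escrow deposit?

Cushion = 2 × $522.03 = $1,044.06
Trial balance (start $0, +$522.03 each month, − disbursements):
  Sep: +$522.03 → $522.03
  Oct: +$522.03 − $978.12 → $65.94
  Nov: +$522.03 → $587.97
  Dec: +$522.03 → $1,110.00
  Jan: +$522.03 − $978.12 → $653.91
  Feb: +$522.03 − $2,351.88 → -$1,175.94
  Mar: +$522.03 → -$653.91
  Apr: +$522.03 − $978.12 → -$1,110.00
  May: +$522.03 → -$587.97
  Jun: +$522.03 → -$65.94
  Jul: +$522.03 − $978.12 → -$522.03
  Aug: +$522.03 → $0.00
Lowest trial balance = -$1,175.94 (Feb)
Initial deposit = cushion − low point = $1,044.06 − (-$1,175.94) = $2,220.00

$2,220.00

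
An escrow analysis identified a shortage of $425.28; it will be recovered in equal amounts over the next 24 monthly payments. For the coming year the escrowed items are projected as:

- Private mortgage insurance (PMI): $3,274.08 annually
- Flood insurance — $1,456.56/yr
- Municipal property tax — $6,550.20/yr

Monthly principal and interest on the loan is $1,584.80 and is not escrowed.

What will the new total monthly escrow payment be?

Private mortgage insurance (PMI): $3,274.08 annually
Flood insurance: $1,456.56 annually
Municipal property tax: $6,550.20 annually
Total annual escrow = $3,274.08 + $1,456.56 + $6,550.20 = $11,280.84
Monthly = $11,280.84 / 12 = $940.07
Shortage per month = $425.28 / 24 = $17.72
Adjusted monthly = $940.07 + $17.72 = $957.79

$957.79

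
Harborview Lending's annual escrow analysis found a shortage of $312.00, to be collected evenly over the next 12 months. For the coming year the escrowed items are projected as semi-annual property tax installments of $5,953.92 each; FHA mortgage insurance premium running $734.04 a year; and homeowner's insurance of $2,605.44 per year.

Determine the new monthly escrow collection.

Property tax = $5,953.92 × 2 = $11,907.84
FHA mortgage insurance premium = $734.04
Homeowner's insurance = $2,605.44
Yearly total = $15,247.32
Per month = $15,247.32 ÷ 12 = $1,270.61
Monthly shortage recovery: $312.00 ÷ 12 = $26.00
New monthly escrow = $1,270.61 + $26.00 = $1,296.61

$1,296.61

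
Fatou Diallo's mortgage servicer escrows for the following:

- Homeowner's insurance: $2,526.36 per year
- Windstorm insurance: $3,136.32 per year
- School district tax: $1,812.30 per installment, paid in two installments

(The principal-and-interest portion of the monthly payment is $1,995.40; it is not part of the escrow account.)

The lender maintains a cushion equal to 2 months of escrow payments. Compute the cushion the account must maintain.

$1,547.88

Homeowner's insurance: $2,526.36/yr
Windstorm insurance: $3,136.32/yr
School district tax: $1,812.30 × 2 = $3,624.60/yr
Yearly total = $9,287.28
Base monthly escrow = $9,287.28 ÷ 12 = $773.94
Required cushion = 2 × $773.94 = $1,547.88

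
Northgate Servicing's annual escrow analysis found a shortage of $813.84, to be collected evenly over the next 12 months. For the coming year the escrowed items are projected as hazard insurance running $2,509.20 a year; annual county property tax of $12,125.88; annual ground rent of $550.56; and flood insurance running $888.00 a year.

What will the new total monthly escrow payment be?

Hazard insurance = $2,509.20 per year
County property tax = $12,125.88 per year
Ground rent = $550.56 per year
Flood insurance = $888.00 per year
Total per year = $2,509.20 + $12,125.88 + $550.56 + $888.00 = $16,073.64
Monthly = $16,073.64 ÷ 12 = $1,339.47
Shortage spread = $813.84 / 12 = $67.82/mo
Adjusted monthly = $1,339.47 + $67.82 = $1,407.29

$1,407.29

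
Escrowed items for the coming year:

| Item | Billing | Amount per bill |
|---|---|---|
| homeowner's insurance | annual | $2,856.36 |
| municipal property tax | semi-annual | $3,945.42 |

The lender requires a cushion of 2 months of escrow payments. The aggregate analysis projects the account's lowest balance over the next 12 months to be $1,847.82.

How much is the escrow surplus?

$56.62

Homeowner's insurance: $2,856.36
Municipal property tax: $3,945.42 × 2 = $7,890.84
Combined annual = $10,747.20
Monthly escrow = $10,747.20 ÷ 12 = $895.60
Cushion = 2 × $895.60 = $1,791.20
Excess over cushion: $1,847.82 − $1,791.20 = $56.62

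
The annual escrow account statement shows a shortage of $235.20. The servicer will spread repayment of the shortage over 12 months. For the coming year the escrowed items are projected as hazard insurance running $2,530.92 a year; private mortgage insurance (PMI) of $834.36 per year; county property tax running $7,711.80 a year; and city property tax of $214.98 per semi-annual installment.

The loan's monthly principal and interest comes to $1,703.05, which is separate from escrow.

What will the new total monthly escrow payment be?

Hazard insurance — $2,530.92 per year
Private mortgage insurance (PMI) — $834.36 per year
County property tax — $7,711.80 per year
City property tax — $214.98 × 2 = $429.96 per year
Total per year = $2,530.92 + $834.36 + $7,711.80 + $429.96 = $11,507.04
Per month = $11,507.04 / 12 = $958.92
Shortage spread = $235.20 ÷ 12 = $19.60/mo
Adjusted monthly = $958.92 + $19.60 = $978.52

$978.52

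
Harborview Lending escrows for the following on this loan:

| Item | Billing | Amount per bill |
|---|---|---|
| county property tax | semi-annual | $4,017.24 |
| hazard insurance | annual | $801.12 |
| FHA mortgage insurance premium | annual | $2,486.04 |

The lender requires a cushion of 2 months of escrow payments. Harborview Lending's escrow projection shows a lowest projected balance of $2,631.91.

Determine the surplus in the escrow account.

$744.97

County property tax — $4,017.24 × 2 = $8,034.48 per year
Hazard insurance — $801.12 per year
FHA mortgage insurance premium — $2,486.04 per year
Combined annual = $8,034.48 + $801.12 + $2,486.04 = $11,321.64
Per month = $11,321.64 / 12 = $943.47
Required reserve = 2 × $943.47 = $1,886.94
Excess over cushion: $2,631.91 − $1,886.94 = $744.97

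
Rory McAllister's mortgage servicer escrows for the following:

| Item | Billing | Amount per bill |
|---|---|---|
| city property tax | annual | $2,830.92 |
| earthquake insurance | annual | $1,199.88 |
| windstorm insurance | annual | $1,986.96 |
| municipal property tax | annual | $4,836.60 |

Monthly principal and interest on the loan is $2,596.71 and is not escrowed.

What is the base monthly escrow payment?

City property tax — $2,830.92 per year
Earthquake insurance — $1,199.88 per year
Windstorm insurance — $1,986.96 per year
Municipal property tax — $4,836.60 per year
Yearly total = $10,854.36
Per month = $10,854.36 ÷ 12 = $904.53

$904.53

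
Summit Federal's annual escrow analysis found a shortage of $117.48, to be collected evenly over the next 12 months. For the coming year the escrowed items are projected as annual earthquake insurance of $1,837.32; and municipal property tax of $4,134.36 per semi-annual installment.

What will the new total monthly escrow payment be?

$851.96

Earthquake insurance = $1,837.32/yr
Municipal property tax = $4,134.36 × 2 = $8,268.72/yr
Total annual escrow = $1,837.32 + $8,268.72 = $10,106.04
Monthly = $10,106.04 / 12 = $842.17
Monthly shortage recovery: $117.48 / 12 = $9.79
New monthly escrow = $842.17 + $9.79 = $851.96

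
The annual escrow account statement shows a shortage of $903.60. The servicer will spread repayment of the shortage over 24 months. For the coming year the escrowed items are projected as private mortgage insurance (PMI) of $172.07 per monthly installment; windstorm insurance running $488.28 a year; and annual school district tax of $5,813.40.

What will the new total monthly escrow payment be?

Private mortgage insurance (PMI) = $172.07 × 12 = $2,064.84/yr
Windstorm insurance = $488.28/yr
School district tax = $5,813.40/yr
Total per year = $2,064.84 + $488.28 + $5,813.40 = $8,366.52
Monthly = $8,366.52 / 12 = $697.21
Monthly shortage recovery: $903.60 / 24 = $37.65
New monthly escrow = $697.21 + $37.65 = $734.86

$734.86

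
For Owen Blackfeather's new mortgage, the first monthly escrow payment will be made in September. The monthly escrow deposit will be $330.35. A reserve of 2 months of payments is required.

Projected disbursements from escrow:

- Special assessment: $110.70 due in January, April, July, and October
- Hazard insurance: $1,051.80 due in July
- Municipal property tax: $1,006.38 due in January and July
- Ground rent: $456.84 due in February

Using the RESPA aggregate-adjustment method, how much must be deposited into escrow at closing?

Cushion = 2 × $330.35 = $660.70
Trial balance (start $0, +$330.35 each month, − disbursements):
  Sep: +$330.35 → $330.35
  Oct: +$330.35 − $110.70 → $550.00
  Nov: +$330.35 → $880.35
  Dec: +$330.35 → $1,210.70
  Jan: +$330.35 − $1,117.08 → $423.97
  Feb: +$330.35 − $456.84 → $297.48
  Mar: +$330.35 → $627.83
  Apr: +$330.35 − $110.70 → $847.48
  May: +$330.35 → $1,177.83
  Jun: +$330.35 → $1,508.18
  Jul: +$330.35 − $2,168.88 → -$330.35
  Aug: +$330.35 → $0.00
Lowest trial balance = -$330.35 (Jul)
Initial deposit = cushion − low point = $660.70 − (-$330.35) = $991.05

$991.05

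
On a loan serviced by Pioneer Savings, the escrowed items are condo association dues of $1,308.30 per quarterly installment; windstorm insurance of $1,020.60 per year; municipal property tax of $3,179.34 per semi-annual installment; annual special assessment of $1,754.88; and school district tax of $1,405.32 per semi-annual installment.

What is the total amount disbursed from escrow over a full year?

$17,178.00

Condo association dues = $1,308.30 × 4 = $5,233.20 annually
Windstorm insurance = $1,020.60 annually
Municipal property tax = $3,179.34 × 2 = $6,358.68 annually
Special assessment = $1,754.88 annually
School district tax = $1,405.32 × 2 = $2,810.64 annually
Annual escrow total = $17,178.00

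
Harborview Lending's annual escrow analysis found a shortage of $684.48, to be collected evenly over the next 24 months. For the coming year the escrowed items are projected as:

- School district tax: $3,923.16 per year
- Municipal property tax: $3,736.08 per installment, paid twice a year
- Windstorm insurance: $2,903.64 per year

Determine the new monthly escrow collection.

$1,220.10

School district tax = $3,923.16/yr
Municipal property tax = $3,736.08 × 2 = $7,472.16/yr
Windstorm insurance = $2,903.64/yr
Yearly total = $14,298.96
Monthly escrow = $14,298.96 / 12 = $1,191.58
Shortage spread = $684.48 ÷ 24 = $28.52/mo
Adjusted monthly = $1,191.58 + $28.52 = $1,220.10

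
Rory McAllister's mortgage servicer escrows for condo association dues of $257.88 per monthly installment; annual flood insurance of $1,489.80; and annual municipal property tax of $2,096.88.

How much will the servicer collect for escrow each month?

$556.77

Condo association dues = $257.88 × 12 = $3,094.56 per year
Flood insurance = $1,489.80 per year
Municipal property tax = $2,096.88 per year
Yearly total = $6,681.24
Base monthly escrow = $6,681.24 ÷ 12 = $556.77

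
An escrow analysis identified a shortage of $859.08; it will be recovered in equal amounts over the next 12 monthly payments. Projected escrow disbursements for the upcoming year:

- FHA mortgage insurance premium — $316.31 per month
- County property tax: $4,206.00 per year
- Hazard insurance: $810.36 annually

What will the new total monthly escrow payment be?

FHA mortgage insurance premium = $316.31 × 12 = $3,795.72 per year
County property tax = $4,206.00 per year
Hazard insurance = $810.36 per year
Total per year = $3,795.72 + $4,206.00 + $810.36 = $8,812.08
Monthly escrow = $8,812.08 ÷ 12 = $734.34
Shortage spread = $859.08 / 12 = $71.59/mo
Adjusted monthly = $734.34 + $71.59 = $805.93

$805.93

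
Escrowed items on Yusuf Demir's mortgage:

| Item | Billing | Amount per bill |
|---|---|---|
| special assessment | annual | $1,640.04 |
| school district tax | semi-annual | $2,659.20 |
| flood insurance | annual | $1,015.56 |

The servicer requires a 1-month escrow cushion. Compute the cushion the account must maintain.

$664.50

Special assessment: $1,640.04 per year
School district tax: $2,659.20 × 2 = $5,318.40 per year
Flood insurance: $1,015.56 per year
Yearly total = $7,974.00
Base monthly escrow = $7,974.00 ÷ 12 = $664.50
Required cushion = 1 × $664.50 = $664.50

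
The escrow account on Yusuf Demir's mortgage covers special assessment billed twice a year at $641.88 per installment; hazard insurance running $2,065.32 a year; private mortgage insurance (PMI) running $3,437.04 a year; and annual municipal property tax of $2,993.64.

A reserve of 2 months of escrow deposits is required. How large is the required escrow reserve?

Special assessment: $641.88 × 2 = $1,283.76/yr
Hazard insurance: $2,065.32/yr
Private mortgage insurance (PMI): $3,437.04/yr
Municipal property tax: $2,993.64/yr
Combined annual = $9,779.76
Base monthly escrow = $9,779.76 ÷ 12 = $814.98
Required cushion = 2 × $814.98 = $1,629.96

$1,629.96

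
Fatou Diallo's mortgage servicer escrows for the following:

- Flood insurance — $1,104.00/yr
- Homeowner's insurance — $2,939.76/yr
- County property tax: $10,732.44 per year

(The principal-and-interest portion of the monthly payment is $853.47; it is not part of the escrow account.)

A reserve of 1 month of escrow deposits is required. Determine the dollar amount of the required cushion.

$1,231.35

Flood insurance = $1,104.00
Homeowner's insurance = $2,939.76
County property tax = $10,732.44
Combined annual = $14,776.20
Base monthly escrow = $14,776.20 ÷ 12 = $1,231.35
Cushion = 1 × $1,231.35 = $1,231.35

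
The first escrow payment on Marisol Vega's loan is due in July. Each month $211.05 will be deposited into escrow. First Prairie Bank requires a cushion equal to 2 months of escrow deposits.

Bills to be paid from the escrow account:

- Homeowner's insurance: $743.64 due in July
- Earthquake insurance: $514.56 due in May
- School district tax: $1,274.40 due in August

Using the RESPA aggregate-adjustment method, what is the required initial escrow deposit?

Cushion = 2 × $211.05 = $422.10
Trial balance (start $0, +$211.05 each month, − disbursements):
  Jul: +$211.05 − $743.64 → -$532.59
  Aug: +$211.05 − $1,274.40 → -$1,595.94
  Sep: +$211.05 → -$1,384.89
  Oct: +$211.05 → -$1,173.84
  Nov: +$211.05 → -$962.79
  Dec: +$211.05 → -$751.74
  Jan: +$211.05 → -$540.69
  Feb: +$211.05 → -$329.64
  Mar: +$211.05 → -$118.59
  Apr: +$211.05 → $92.46
  May: +$211.05 − $514.56 → -$211.05
  Jun: +$211.05 → $0.00
Lowest trial balance = -$1,595.94 (Aug)
Initial deposit = cushion − low point = $422.10 − (-$1,595.94) = $2,018.04

$2,018.04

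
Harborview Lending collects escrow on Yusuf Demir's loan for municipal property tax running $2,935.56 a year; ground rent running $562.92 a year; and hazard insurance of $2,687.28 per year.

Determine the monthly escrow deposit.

Municipal property tax: $2,935.56 annually
Ground rent: $562.92 annually
Hazard insurance: $2,687.28 annually
Total annual escrow = $2,935.56 + $562.92 + $2,687.28 = $6,185.76
Monthly escrow = $6,185.76 ÷ 12 = $515.48

$515.48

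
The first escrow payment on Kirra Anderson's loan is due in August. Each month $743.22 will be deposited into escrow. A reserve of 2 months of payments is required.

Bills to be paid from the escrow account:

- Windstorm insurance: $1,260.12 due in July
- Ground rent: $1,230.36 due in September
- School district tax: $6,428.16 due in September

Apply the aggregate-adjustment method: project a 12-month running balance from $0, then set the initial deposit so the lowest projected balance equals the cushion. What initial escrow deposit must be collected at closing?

Cushion = 2 × $743.22 = $1,486.44
Trial balance (start $0, +$743.22 each month, − disbursements):
  Aug: +$743.22 → $743.22
  Sep: +$743.22 − $7,658.52 → -$6,172.08
  Oct: +$743.22 → -$5,428.86
  Nov: +$743.22 → -$4,685.64
  Dec: +$743.22 → -$3,942.42
  Jan: +$743.22 → -$3,199.20
  Feb: +$743.22 → -$2,455.98
  Mar: +$743.22 → -$1,712.76
  Apr: +$743.22 → -$969.54
  May: +$743.22 → -$226.32
  Jun: +$743.22 → $516.90
  Jul: +$743.22 − $1,260.12 → $0.00
Lowest trial balance = -$6,172.08 (Sep)
Initial deposit = cushion − low point = $1,486.44 − (-$6,172.08) = $7,658.52

$7,658.52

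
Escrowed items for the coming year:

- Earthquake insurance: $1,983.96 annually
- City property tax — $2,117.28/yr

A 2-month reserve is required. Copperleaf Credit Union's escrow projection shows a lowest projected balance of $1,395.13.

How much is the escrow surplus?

Earthquake insurance = $1,983.96 per year
City property tax = $2,117.28 per year
Yearly total = $4,101.24
Monthly escrow = $4,101.24 ÷ 12 = $341.77
Required cushion = 2 × $341.77 = $683.54
Excess over cushion: $1,395.13 − $683.54 = $711.59

$711.59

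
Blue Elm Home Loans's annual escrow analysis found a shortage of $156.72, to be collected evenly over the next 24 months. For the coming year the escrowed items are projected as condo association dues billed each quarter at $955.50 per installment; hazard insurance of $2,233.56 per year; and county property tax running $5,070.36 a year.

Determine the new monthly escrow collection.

$933.69

Condo association dues — $955.50 × 4 = $3,822.00
Hazard insurance — $2,233.56
County property tax — $5,070.36
Total annual escrow = $3,822.00 + $2,233.56 + $5,070.36 = $11,125.92
Monthly = $11,125.92 ÷ 12 = $927.16
Shortage spread = $156.72 ÷ 24 = $6.53/mo
Adjusted monthly = $927.16 + $6.53 = $933.69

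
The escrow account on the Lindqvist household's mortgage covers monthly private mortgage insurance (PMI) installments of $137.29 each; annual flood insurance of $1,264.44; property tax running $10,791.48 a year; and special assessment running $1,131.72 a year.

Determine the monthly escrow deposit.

Private mortgage insurance (PMI): $137.29 × 12 = $1,647.48/yr
Flood insurance: $1,264.44/yr
Property tax: $10,791.48/yr
Special assessment: $1,131.72/yr
Total annual escrow = $1,647.48 + $1,264.44 + $10,791.48 + $1,131.72 = $14,835.12
Per month = $14,835.12 ÷ 12 = $1,236.26

$1,236.26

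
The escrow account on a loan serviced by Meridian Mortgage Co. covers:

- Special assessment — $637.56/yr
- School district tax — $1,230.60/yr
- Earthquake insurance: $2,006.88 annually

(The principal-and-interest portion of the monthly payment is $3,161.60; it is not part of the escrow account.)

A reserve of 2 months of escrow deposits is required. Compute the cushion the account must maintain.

Special assessment — $637.56 per year
School district tax — $1,230.60 per year
Earthquake insurance — $2,006.88 per year
Annual escrow total = $3,875.04
Base monthly escrow = $3,875.04 ÷ 12 = $322.92
Required cushion = 2 × $322.92 = $645.84

$645.84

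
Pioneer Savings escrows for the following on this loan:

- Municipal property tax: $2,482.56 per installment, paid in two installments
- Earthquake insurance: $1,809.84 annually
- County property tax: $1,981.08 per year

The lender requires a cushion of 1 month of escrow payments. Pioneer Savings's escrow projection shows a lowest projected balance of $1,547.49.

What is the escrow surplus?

Municipal property tax — $2,482.56 × 2 = $4,965.12
Earthquake insurance — $1,809.84
County property tax — $1,981.08
Combined annual = $8,756.04
Monthly = $8,756.04 / 12 = $729.67
Required reserve = 1 × $729.67 = $729.67
Surplus = $1,547.49 − $729.67 = $817.82

$817.82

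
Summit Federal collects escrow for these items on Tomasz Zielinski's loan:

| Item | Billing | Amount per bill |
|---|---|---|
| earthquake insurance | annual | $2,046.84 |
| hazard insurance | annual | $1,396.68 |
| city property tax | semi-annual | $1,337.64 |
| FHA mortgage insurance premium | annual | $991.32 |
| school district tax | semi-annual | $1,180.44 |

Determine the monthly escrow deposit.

Earthquake insurance: $2,046.84 annually
Hazard insurance: $1,396.68 annually
City property tax: $1,337.64 × 2 = $2,675.28 annually
FHA mortgage insurance premium: $991.32 annually
School district tax: $1,180.44 × 2 = $2,360.88 annually
Combined annual = $9,471.00
Monthly = $9,471.00 / 12 = $789.25

$789.25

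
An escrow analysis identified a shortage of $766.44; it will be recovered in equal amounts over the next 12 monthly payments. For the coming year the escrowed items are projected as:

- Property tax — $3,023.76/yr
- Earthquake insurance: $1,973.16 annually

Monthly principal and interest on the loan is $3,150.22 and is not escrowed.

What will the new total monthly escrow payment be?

Property tax: $3,023.76
Earthquake insurance: $1,973.16
Yearly total = $3,023.76 + $1,973.16 = $4,996.92
Per month = $4,996.92 / 12 = $416.41
Shortage per month = $766.44 / 12 = $63.87
New monthly escrow = $416.41 + $63.87 = $480.28

$480.28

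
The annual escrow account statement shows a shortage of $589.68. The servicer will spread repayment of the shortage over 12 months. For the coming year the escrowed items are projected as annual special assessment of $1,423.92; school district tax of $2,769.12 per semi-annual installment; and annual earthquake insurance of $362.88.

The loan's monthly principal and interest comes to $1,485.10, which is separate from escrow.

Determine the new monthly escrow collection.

$659.56

Special assessment = $1,423.92 per year
School district tax = $2,769.12 × 2 = $5,538.24 per year
Earthquake insurance = $362.88 per year
Total per year = $7,325.04
Monthly = $7,325.04 ÷ 12 = $610.42
Monthly shortage recovery: $589.68 ÷ 12 = $49.14
New monthly escrow = $610.42 + $49.14 = $659.56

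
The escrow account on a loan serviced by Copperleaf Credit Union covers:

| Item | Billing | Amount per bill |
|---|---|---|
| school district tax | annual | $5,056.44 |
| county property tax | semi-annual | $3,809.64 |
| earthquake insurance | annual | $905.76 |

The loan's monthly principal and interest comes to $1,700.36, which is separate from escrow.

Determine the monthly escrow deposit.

School district tax — $5,056.44 annually
County property tax — $3,809.64 × 2 = $7,619.28 annually
Earthquake insurance — $905.76 annually
Total per year = $5,056.44 + $7,619.28 + $905.76 = $13,581.48
Per month = $13,581.48 / 12 = $1,131.79

$1,131.79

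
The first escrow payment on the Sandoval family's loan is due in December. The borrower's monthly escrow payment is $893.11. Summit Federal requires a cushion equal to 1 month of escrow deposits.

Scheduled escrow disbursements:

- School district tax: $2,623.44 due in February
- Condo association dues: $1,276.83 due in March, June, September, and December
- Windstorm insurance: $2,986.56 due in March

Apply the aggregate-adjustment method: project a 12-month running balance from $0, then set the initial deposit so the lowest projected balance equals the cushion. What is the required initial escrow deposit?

Cushion = 1 × $893.11 = $893.11
Trial balance (start $0, +$893.11 each month, − disbursements):
  Dec: +$893.11 − $1,276.83 → -$383.72
  Jan: +$893.11 → $509.39
  Feb: +$893.11 − $2,623.44 → -$1,220.94
  Mar: +$893.11 − $4,263.39 → -$4,591.22
  Apr: +$893.11 → -$3,698.11
  May: +$893.11 → -$2,805.00
  Jun: +$893.11 − $1,276.83 → -$3,188.72
  Jul: +$893.11 → -$2,295.61
  Aug: +$893.11 → -$1,402.50
  Sep: +$893.11 − $1,276.83 → -$1,786.22
  Oct: +$893.11 → -$893.11
  Nov: +$893.11 → $0.00
Lowest trial balance = -$4,591.22 (Mar)
Initial deposit = cushion − low point = $893.11 − (-$4,591.22) = $5,484.33

$5,484.33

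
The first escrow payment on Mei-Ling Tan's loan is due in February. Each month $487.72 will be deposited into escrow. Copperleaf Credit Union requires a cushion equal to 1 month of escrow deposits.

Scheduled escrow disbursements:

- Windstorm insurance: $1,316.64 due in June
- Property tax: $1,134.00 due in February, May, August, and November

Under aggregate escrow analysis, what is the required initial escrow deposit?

$1,792.32

Cushion = 1 × $487.72 = $487.72
Trial balance (start $0, +$487.72 each month, − disbursements):
  Feb: +$487.72 − $1,134.00 → -$646.28
  Mar: +$487.72 → -$158.56
  Apr: +$487.72 → $329.16
  May: +$487.72 − $1,134.00 → -$317.12
  Jun: +$487.72 − $1,316.64 → -$1,146.04
  Jul: +$487.72 → -$658.32
  Aug: +$487.72 − $1,134.00 → -$1,304.60
  Sep: +$487.72 → -$816.88
  Oct: +$487.72 → -$329.16
  Nov: +$487.72 − $1,134.00 → -$975.44
  Dec: +$487.72 → -$487.72
  Jan: +$487.72 → $0.00
Lowest trial balance = -$1,304.60 (Aug)
Initial deposit = cushion − low point = $487.72 − (-$1,304.60) = $1,792.32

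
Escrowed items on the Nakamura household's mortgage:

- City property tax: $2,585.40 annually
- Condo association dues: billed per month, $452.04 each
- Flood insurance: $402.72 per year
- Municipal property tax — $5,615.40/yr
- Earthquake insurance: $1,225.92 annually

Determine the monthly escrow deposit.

$1,271.16

City property tax — $2,585.40 annually
Condo association dues — $452.04 × 12 = $5,424.48 annually
Flood insurance — $402.72 annually
Municipal property tax — $5,615.40 annually
Earthquake insurance — $1,225.92 annually
Yearly total = $2,585.40 + $5,424.48 + $402.72 + $5,615.40 + $1,225.92 = $15,253.92
Monthly = $15,253.92 / 12 = $1,271.16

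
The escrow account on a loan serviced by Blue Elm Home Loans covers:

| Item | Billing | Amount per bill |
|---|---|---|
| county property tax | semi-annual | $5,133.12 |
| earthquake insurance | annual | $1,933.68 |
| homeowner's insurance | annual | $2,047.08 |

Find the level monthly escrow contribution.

County property tax = $5,133.12 × 2 = $10,266.24
Earthquake insurance = $1,933.68
Homeowner's insurance = $2,047.08
Yearly total = $14,247.00
Monthly escrow = $14,247.00 ÷ 12 = $1,187.25

$1,187.25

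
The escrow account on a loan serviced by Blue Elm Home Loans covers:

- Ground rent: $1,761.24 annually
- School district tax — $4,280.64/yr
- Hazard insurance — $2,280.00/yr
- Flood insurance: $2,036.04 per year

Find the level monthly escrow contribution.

Ground rent = $1,761.24
School district tax = $4,280.64
Hazard insurance = $2,280.00
Flood insurance = $2,036.04
Annual escrow total = $1,761.24 + $4,280.64 + $2,280.00 + $2,036.04 = $10,357.92
Monthly escrow = $10,357.92 ÷ 12 = $863.16

$863.16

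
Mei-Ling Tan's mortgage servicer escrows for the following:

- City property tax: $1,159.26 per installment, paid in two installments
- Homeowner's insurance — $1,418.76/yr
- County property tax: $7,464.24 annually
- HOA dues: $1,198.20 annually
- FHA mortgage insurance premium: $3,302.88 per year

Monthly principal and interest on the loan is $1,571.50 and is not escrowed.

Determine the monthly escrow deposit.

$1,308.55

City property tax — $1,159.26 × 2 = $2,318.52/yr
Homeowner's insurance — $1,418.76/yr
County property tax — $7,464.24/yr
HOA dues — $1,198.20/yr
FHA mortgage insurance premium — $3,302.88/yr
Annual escrow total = $15,702.60
Base monthly escrow = $15,702.60 ÷ 12 = $1,308.55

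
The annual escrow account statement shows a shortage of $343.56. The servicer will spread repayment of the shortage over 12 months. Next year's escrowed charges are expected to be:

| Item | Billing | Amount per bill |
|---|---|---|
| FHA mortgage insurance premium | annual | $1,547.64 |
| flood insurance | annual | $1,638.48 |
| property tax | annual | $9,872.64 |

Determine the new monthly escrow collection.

$1,116.86

FHA mortgage insurance premium — $1,547.64 per year
Flood insurance — $1,638.48 per year
Property tax — $9,872.64 per year
Total annual escrow = $13,058.76
Monthly escrow = $13,058.76 ÷ 12 = $1,088.23
Monthly shortage recovery: $343.56 / 12 = $28.63
New monthly escrow = $1,088.23 + $28.63 = $1,116.86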